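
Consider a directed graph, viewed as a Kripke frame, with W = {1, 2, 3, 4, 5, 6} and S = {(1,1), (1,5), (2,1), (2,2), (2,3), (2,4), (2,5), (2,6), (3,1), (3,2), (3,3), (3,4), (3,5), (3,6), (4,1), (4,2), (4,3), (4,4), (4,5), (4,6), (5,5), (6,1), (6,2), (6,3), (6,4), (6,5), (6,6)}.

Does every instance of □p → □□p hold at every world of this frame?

Yes

The schema 4 characterises exactly the transitive frames.
Transitive: yes — every two-step S-path is closed by a direct edge.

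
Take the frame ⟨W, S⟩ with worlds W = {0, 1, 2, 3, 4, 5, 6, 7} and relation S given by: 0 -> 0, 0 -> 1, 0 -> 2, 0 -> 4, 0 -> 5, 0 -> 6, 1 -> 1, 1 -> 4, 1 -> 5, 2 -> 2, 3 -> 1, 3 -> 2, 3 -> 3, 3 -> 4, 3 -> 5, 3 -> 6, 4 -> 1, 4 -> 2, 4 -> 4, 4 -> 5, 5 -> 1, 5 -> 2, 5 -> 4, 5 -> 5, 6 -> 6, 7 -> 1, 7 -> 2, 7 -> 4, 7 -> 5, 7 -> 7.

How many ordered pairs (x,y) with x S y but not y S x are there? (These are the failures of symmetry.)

Enumerating: (0,1), (0,2), (0,4), (0,5), (0,6), (3,1), (3,2), (3,4), (3,5), (3,6), (4,2), (5,2), (7,1), (7,2), (7,4), (7,5).

16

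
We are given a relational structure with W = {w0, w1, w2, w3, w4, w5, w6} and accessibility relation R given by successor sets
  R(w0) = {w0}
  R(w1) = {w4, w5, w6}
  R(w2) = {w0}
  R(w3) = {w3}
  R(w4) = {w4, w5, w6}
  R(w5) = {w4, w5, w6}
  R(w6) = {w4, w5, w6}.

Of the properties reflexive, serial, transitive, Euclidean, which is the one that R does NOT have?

reflexive

Reflexive: no — w1 is not related to itself.
Serial: yes — every world has a successor (e.g. w0 R w0).
Transitive: yes — every two-step R-path is closed by a direct edge.
Euclidean: yes — any two successors of a common world are R-related.
Only reflexive fails.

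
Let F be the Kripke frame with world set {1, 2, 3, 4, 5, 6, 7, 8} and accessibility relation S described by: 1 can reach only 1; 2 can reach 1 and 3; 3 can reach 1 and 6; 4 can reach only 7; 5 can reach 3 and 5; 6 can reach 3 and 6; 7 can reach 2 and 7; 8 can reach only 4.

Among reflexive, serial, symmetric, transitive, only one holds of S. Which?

Reflexive: no — 2 is not related to itself.
Serial: yes — every world has a successor (e.g. 1 S 1).
Symmetric: no — 2 S 1 but not 1 S 2.
Transitive: no — 2 S 3 and 3 S 6, but not 2 S 6.
Only serial holds.

serial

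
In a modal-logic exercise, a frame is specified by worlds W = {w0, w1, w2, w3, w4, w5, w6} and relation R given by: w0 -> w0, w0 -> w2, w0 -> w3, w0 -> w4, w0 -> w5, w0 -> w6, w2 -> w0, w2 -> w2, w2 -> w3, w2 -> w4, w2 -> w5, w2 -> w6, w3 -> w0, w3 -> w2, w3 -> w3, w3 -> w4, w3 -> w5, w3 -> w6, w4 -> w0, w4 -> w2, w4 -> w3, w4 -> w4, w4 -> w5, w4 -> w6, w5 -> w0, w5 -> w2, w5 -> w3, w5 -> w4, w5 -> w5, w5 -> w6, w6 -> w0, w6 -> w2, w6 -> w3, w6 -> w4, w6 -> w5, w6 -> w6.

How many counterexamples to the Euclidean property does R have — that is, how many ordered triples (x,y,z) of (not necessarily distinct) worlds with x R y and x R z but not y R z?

0

R is Euclidean; there are no such tuples.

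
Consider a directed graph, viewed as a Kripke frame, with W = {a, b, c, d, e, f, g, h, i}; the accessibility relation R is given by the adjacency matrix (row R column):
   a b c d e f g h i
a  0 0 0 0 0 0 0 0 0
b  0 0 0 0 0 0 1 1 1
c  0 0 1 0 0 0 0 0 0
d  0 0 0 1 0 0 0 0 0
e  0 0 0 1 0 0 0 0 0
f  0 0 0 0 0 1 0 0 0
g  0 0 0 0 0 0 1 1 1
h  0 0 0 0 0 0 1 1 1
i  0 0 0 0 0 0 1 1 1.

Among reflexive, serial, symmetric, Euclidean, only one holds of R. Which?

Euclidean

Reflexive: no — a is not related to itself.
Serial: no — a has no R-successor.
Symmetric: no — b R g but not g R b.
Euclidean: yes — any two successors of a common world are R-related.
Only Euclidean holds.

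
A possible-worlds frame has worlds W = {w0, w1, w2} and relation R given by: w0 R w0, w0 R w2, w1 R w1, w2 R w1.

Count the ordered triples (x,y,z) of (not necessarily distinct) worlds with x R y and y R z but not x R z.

Enumerating: (w0,w2,w1).

1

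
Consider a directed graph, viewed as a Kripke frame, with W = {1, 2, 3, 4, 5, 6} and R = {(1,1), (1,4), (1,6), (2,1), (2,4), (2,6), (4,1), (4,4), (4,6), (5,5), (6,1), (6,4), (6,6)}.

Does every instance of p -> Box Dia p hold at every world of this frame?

By correspondence theory, B is valid on a frame iff R is symmetric.
Symmetric: no — 2 R 1 but not 1 R 2.

No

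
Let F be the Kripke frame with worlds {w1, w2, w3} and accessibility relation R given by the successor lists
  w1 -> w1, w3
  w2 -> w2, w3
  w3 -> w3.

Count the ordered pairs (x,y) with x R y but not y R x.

2

Enumerating: (w1,w3), (w2,w3).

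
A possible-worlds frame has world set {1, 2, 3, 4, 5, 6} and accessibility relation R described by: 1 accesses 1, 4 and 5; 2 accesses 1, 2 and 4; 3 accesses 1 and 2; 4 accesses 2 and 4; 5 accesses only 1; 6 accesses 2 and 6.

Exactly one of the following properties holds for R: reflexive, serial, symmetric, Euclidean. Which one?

Reflexive: no — 3 is not related to itself.
Serial: yes — every world has a successor (e.g. 1 R 1).
Symmetric: no — 1 R 4 but not 4 R 1.
Euclidean: no — 1 R 4 and 1 R 5, but not 4 R 5.
Only serial holds.

serial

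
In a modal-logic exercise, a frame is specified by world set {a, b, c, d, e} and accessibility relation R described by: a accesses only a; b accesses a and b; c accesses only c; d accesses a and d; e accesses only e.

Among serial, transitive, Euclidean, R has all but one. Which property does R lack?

Serial: yes — every world has a successor (e.g. a R a).
Transitive: yes — every two-step R-path is closed by a direct edge.
Euclidean: no — b R a and b R b, but not a R b.
Only Euclidean fails.

Euclidean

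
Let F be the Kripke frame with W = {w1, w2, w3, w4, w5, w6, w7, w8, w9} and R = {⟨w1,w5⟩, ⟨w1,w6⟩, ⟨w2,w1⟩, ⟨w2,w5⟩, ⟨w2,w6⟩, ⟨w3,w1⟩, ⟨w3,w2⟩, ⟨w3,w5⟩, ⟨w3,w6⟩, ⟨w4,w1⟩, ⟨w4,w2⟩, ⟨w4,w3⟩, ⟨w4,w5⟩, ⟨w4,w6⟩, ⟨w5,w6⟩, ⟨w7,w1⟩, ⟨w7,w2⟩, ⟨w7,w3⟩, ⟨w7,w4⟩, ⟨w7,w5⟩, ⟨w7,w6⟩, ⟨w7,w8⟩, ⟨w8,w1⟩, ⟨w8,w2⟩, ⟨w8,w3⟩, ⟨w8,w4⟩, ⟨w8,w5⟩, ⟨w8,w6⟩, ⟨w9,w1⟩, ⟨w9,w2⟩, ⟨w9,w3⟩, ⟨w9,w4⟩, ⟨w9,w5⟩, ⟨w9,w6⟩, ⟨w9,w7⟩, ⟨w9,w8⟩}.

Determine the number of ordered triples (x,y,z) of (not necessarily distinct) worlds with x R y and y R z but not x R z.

R is transitive; there are no such tuples.

0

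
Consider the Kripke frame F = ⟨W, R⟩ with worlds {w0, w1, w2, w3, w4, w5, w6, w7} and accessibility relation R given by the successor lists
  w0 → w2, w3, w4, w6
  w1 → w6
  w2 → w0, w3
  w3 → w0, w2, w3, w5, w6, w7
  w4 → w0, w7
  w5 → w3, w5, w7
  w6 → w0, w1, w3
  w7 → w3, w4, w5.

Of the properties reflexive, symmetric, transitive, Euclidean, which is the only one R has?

symmetric

Reflexive: no — w0 is not related to itself.
Symmetric: yes — every pair in R has its reverse in R.
Transitive: no — w0 R w3 and w3 R w5, but not w0 R w5.
Euclidean: no — w0 R w2 and w0 R w4, but not w2 R w4.
Only symmetric holds.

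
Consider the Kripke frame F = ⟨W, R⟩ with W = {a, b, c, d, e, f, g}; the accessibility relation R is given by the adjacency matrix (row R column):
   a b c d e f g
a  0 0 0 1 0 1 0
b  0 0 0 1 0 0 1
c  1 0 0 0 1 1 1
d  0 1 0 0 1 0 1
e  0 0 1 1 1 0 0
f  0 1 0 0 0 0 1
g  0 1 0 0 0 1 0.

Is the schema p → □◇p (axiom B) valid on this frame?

By correspondence theory, B is valid on a frame iff R is symmetric.
Symmetric: no — a R d but not d R a.

No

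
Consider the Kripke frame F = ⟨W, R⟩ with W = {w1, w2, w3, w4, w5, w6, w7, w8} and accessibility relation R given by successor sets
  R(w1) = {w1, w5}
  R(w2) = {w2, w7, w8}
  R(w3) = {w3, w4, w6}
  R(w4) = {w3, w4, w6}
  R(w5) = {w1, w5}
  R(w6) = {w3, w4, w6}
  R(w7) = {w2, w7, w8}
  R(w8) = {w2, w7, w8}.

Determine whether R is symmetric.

Yes

Symmetric: yes — every pair in R has its reverse in R.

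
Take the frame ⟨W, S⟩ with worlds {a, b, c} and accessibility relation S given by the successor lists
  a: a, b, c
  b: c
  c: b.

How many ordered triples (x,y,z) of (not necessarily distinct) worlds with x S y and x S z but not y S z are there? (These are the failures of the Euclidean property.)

Enumerating: (a,b,a), (a,b,b), (a,c,a), (a,c,c), (b,c,c), (c,b,b).

6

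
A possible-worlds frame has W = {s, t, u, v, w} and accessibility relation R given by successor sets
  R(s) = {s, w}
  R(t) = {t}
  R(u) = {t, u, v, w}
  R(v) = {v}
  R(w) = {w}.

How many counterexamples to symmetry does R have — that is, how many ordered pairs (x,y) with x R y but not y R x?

4

Enumerating: (s,w), (u,t), (u,v), (u,w).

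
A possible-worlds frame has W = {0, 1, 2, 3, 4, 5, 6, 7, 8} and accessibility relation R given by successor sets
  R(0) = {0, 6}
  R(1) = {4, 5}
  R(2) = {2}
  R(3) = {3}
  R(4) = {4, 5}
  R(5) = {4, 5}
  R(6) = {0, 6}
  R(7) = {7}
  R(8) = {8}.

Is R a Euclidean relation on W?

Yes

Euclidean: yes — any two successors of a common world are R-related.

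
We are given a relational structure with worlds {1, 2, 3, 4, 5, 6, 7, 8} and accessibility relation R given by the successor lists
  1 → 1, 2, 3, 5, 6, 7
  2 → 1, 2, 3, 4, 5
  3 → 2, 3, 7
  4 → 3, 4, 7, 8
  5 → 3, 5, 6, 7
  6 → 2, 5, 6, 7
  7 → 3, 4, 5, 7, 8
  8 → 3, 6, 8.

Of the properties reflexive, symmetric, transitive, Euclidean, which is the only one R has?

Reflexive: yes — every world is R-related to itself.
Symmetric: no — 1 R 3 but not 3 R 1.
Transitive: no — 1 R 2 and 2 R 4, but not 1 R 4.
Euclidean: no — 1 R 2 and 1 R 6, but not 2 R 6.
Only reflexive holds.

reflexive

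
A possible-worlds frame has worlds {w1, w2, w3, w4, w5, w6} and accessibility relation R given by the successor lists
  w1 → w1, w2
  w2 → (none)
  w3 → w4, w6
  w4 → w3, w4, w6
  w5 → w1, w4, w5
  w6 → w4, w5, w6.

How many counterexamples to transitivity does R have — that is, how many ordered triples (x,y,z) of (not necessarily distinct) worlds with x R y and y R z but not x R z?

8

Enumerating: (w3,w4,w3), (w3,w6,w5), (w4,w6,w5), (w5,w1,w2), (w5,w4,w3), (w5,w4,w6), (w6,w4,w3), (w6,w5,w1).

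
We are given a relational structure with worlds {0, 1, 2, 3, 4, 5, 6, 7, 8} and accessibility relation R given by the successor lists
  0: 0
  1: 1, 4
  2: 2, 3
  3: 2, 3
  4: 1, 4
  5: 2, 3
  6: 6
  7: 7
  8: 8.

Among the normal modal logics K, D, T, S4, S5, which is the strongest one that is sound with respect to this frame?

D

Serial (axiom D): yes — every world has a successor (e.g. 0 R 0).
Reflexive (axiom T): no — 5 is not related to itself.
Transitive (axiom 4): yes — every two-step R-path is closed by a direct edge.
Euclidean (axiom 5): yes — any two successors of a common world are R-related.
So F validates K, D; T would additionally require R to be reflexive. The strongest is D.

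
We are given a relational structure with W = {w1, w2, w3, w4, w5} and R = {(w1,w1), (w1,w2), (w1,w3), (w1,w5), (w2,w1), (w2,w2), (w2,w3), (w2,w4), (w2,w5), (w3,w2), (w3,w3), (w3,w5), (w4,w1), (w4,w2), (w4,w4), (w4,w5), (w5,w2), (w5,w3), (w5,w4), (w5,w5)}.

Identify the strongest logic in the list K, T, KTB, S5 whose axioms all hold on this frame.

T

Reflexive (axiom T): yes — every world is R-related to itself.
Symmetric (axiom B): no — w1 R w3 but not w3 R w1.
Euclidean (axiom 5): no — w2 R w1 and w2 R w4, but not w1 R w4.
So F validates K, T; KTB would additionally require R to be symmetric. The strongest is T.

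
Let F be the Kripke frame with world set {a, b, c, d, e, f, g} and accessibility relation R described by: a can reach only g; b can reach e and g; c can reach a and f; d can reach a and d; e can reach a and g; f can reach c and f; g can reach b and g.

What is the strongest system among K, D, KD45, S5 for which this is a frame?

Serial (axiom D): yes — every world has a successor (e.g. a R g).
Euclidean (axiom 5): no — b R g and b R e, but not g R e.
Transitive (axiom 4): no — a R g and g R b, but not a R b.
Reflexive (axiom T): no — a is not related to itself.
So F validates K, D; KD45 would additionally require R to be Euclidean and transitive. The strongest is D.

D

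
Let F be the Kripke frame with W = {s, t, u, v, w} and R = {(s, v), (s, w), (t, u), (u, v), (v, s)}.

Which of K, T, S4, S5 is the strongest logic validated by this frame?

K

Reflexive (axiom T): no — s is not related to itself.
Transitive (axiom 4): no — t R u and u R v, but not t R v.
Euclidean (axiom 5): no — s R v and s R w, but not v R w.
So F validates K; T would additionally require R to be reflexive. The strongest is K.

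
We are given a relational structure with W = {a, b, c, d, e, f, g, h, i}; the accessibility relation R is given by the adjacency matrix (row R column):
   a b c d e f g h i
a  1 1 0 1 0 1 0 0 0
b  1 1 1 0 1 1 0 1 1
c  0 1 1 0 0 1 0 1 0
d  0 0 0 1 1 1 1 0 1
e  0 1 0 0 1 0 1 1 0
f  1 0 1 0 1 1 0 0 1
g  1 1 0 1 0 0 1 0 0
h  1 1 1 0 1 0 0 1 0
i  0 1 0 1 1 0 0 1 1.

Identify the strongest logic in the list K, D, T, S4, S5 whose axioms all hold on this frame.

Serial (axiom D): yes — every world has a successor (e.g. a R a).
Reflexive (axiom T): yes — every world is R-related to itself.
Transitive (axiom 4): no — a R b and b R c, but not a R c.
Euclidean (axiom 5): no — a R b and a R d, but not b R d.
So F validates K, D, T; S4 would additionally require R to be transitive. The strongest is T.

T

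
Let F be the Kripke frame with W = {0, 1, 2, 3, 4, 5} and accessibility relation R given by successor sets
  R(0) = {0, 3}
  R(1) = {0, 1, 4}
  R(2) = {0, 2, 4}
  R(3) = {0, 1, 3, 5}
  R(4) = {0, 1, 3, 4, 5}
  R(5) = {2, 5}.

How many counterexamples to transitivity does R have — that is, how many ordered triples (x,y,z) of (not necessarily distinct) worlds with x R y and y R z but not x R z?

Enumerating: (0,3,1), (0,3,5), (1,0,3), (1,4,3), (1,4,5), (2,0,3), (2,4,1), (2,4,3), (2,4,5), (3,1,4), (3,5,2), (4,5,2), (5,2,0), (5,2,4).

14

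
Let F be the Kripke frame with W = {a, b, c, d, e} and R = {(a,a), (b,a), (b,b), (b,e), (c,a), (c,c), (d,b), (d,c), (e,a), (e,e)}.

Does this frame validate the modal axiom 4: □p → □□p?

No

Axiom 4 corresponds to the accessibility relation being transitive.
Transitive: no — d R b and b R a, but not d R a.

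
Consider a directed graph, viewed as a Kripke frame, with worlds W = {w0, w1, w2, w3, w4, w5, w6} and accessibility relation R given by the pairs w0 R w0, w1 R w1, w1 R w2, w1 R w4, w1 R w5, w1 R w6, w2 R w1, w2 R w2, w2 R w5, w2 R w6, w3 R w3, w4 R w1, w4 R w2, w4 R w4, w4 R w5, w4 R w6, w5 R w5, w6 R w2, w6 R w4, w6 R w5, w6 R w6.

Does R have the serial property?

Serial: yes — every world has a successor (e.g. w0 R w0).

Yes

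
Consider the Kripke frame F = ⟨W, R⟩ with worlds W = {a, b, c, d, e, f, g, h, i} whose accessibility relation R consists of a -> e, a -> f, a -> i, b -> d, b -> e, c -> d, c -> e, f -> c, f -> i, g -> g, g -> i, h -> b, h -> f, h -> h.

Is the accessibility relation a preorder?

Reflexive: no — a is not related to itself.
Transitive: no — a R f and f R c, but not a R c.
So R is not a preorder.

No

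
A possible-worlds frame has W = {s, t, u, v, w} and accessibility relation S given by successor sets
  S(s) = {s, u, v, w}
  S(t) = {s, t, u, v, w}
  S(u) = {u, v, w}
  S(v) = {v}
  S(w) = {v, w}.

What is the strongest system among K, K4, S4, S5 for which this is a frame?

S4

Transitive (axiom 4): yes — every two-step S-path is closed by a direct edge.
Reflexive (axiom T): yes — every world is S-related to itself.
Euclidean (axiom 5): no — s S v and s S u, but not v S u.
So F validates K, K4, S4; S5 would additionally require S to be Euclidean. The strongest is S4.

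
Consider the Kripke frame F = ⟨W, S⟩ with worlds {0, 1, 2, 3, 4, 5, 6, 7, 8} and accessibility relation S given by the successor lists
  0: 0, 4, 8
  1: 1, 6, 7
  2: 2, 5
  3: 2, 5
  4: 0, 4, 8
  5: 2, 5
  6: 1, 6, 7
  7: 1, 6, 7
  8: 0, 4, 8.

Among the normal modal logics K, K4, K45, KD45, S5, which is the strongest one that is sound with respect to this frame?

Transitive (axiom 4): yes — every two-step S-path is closed by a direct edge.
Euclidean (axiom 5): yes — any two successors of a common world are S-related.
Serial (axiom D): yes — every world has a successor (e.g. 0 S 0).
Reflexive (axiom T): no — 3 is not related to itself.
So F validates K, K4, K45, KD45; S5 would additionally require S to be reflexive. The strongest is KD45.

KD45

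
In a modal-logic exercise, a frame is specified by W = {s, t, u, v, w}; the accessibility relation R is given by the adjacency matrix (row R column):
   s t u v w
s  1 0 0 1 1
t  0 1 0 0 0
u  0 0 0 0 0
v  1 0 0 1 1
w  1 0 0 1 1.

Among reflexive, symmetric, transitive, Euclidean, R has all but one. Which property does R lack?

reflexive

Reflexive: no — u is not related to itself.
Symmetric: yes — every pair in R has its reverse in R.
Transitive: yes — every two-step R-path is closed by a direct edge.
Euclidean: yes — any two successors of a common world are R-related.
Only reflexive fails.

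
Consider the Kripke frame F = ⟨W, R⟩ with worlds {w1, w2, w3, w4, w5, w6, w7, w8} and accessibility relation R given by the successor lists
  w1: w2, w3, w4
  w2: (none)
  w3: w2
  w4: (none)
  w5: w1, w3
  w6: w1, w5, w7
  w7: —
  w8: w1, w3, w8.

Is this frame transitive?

No

Transitive: no — w5 R w1 and w1 R w2, but not w5 R w2.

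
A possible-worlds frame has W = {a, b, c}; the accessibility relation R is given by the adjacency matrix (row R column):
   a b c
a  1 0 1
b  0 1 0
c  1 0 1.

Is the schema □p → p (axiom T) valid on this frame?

The schema T characterises exactly the reflexive frames.
Reflexive: yes — every world is R-related to itself.

Yes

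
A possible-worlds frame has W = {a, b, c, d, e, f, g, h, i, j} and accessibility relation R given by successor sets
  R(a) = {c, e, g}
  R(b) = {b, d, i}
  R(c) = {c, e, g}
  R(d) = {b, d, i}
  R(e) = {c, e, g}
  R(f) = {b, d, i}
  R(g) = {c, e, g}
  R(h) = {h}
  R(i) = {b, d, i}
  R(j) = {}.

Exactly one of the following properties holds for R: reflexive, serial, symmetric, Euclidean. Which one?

Euclidean

Reflexive: no — a is not related to itself.
Serial: no — j has no R-successor.
Symmetric: no — a R c but not c R a.
Euclidean: yes — any two successors of a common world are R-related.
Only Euclidean holds.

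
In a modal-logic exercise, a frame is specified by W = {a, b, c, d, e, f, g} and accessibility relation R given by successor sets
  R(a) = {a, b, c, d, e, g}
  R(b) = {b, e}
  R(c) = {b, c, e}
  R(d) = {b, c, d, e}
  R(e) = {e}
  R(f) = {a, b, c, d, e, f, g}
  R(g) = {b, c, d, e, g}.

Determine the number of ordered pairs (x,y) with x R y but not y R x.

21

Enumerating: (a,b), (a,c), (a,d), (a,e), (a,g), (b,e), (c,b), (c,e), (d,b), (d,c), (d,e), (f,a), … and 9 more.
Total: 21.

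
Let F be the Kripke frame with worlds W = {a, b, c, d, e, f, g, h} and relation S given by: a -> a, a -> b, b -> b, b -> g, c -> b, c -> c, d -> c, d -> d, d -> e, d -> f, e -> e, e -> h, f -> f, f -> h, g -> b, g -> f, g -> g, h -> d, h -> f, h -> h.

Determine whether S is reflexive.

Yes

Reflexive: yes — every world is S-related to itself.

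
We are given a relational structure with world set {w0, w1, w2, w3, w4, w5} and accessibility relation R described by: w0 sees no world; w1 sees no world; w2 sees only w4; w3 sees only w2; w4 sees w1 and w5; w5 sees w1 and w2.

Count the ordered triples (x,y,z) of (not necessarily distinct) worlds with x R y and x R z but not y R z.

Enumerating: (w2,w4,w4), (w3,w2,w2), (w4,w1,w1), (w4,w1,w5), (w4,w5,w5), (w5,w1,w1), (w5,w1,w2), (w5,w2,w1), (w5,w2,w2).

9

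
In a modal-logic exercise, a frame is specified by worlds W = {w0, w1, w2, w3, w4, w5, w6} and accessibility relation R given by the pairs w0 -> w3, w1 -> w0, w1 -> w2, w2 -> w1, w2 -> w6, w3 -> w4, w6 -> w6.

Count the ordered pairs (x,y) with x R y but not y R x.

Enumerating: (w0,w3), (w1,w0), (w2,w6), (w3,w4).

4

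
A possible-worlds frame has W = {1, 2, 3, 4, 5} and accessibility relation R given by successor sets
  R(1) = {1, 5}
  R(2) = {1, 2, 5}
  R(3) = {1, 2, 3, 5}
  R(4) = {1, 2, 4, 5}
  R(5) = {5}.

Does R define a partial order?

Reflexive: yes — every world is R-related to itself.
Transitive: yes — every two-step R-path is closed by a direct edge.
Antisymmetric: yes — no distinct pair is related both ways.
So R is a partial order.

Yes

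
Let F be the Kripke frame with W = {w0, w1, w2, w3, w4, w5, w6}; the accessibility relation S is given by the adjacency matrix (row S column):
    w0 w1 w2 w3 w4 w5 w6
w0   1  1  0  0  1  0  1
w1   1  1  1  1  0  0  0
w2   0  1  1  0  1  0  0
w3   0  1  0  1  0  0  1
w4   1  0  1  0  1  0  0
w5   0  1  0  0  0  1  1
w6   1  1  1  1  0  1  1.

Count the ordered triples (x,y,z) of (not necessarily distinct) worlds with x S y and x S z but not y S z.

Enumerating: (w0,w1,w4), (w0,w1,w6), (w0,w4,w1), (w0,w4,w6), (w0,w6,w4), (w1,w0,w2), (w1,w0,w3), (w1,w2,w0), (w1,w2,w3), (w1,w3,w0), (w1,w3,w2), (w2,w1,w4), … and 21 more.
Total: 33.

33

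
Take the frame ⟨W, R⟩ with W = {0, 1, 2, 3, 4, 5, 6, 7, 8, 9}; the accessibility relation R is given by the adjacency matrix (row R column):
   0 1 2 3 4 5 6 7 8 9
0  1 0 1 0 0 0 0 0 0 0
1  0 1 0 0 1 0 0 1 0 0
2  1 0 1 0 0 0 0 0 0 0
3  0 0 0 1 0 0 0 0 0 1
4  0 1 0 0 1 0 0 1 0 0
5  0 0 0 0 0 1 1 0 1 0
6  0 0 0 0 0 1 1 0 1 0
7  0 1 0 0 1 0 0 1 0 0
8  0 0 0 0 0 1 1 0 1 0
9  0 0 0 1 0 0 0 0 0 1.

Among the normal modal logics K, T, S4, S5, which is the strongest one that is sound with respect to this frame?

Reflexive (axiom T): yes — every world is R-related to itself.
Transitive (axiom 4): yes — every two-step R-path is closed by a direct edge.
Euclidean (axiom 5): yes — any two successors of a common world are R-related.
So F validates K, T, S4, S5. The strongest is S5.

S5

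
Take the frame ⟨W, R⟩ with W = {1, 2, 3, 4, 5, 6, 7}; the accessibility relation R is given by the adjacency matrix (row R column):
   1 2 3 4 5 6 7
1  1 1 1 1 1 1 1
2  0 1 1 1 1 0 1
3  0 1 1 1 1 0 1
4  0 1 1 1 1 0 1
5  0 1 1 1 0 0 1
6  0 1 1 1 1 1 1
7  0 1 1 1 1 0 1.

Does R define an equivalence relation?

Reflexive: no — 5 is not related to itself.
Symmetric: no — 1 R 2 but not 2 R 1.
Transitive: no — 5 R 2 and 2 R 5, but not 5 R 5.
So R is not an equivalence relation.

No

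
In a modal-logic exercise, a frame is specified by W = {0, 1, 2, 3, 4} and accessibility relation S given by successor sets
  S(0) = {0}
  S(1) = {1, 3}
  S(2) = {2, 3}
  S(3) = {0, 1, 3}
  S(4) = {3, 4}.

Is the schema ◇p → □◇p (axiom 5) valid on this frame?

No

By correspondence theory, 5 is valid on a frame iff S is Euclidean.
Euclidean: no — 3 S 0 and 3 S 1, but not 0 S 1.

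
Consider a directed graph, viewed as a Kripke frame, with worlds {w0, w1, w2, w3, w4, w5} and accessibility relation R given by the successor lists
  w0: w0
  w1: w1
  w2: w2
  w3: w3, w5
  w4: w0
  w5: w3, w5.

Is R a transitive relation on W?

Yes

Transitive: yes — every two-step R-path is closed by a direct edge.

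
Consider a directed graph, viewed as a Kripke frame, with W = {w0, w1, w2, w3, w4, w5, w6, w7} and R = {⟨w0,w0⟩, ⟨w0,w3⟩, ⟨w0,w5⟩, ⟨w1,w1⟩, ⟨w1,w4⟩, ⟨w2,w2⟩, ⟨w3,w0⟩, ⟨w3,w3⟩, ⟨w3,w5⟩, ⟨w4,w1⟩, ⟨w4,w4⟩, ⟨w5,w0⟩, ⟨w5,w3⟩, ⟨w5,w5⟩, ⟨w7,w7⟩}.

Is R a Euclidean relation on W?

Euclidean: yes — any two successors of a common world are R-related.

Yes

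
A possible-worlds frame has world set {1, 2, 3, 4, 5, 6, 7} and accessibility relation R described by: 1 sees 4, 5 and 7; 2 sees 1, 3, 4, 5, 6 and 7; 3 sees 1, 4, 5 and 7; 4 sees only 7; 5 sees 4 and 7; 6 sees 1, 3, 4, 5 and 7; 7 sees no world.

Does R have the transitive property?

Transitive: yes — every two-step R-path is closed by a direct edge.

Yes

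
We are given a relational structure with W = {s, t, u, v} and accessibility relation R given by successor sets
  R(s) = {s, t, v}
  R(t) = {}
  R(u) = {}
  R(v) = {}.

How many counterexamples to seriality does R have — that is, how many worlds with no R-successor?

Enumerating: t, u, v.

3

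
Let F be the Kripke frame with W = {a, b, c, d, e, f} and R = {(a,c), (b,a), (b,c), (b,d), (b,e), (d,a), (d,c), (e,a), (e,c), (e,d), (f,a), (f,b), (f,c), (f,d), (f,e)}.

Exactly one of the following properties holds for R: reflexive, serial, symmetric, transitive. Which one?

Reflexive: no — a is not related to itself.
Serial: no — c has no R-successor.
Symmetric: no — a R c but not c R a.
Transitive: yes — every two-step R-path is closed by a direct edge.
Only transitive holds.

transitive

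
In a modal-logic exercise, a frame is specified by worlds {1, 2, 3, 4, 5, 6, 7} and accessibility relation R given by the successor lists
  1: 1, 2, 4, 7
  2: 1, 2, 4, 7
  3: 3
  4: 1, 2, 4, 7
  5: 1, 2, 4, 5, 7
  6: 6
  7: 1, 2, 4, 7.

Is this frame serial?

Serial: yes — every world has a successor (e.g. 1 R 1).

Yes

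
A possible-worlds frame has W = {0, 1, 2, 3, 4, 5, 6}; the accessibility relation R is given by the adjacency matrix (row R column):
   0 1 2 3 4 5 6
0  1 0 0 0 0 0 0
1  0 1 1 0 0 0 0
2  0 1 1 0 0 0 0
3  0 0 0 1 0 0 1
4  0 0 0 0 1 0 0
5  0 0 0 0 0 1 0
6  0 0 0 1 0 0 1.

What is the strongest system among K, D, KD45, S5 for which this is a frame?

S5

Serial (axiom D): yes — every world has a successor (e.g. 0 R 0).
Euclidean (axiom 5): yes — any two successors of a common world are R-related.
Transitive (axiom 4): yes — every two-step R-path is closed by a direct edge.
Reflexive (axiom T): yes — every world is R-related to itself.
So F validates K, D, KD45, S5. The strongest is S5.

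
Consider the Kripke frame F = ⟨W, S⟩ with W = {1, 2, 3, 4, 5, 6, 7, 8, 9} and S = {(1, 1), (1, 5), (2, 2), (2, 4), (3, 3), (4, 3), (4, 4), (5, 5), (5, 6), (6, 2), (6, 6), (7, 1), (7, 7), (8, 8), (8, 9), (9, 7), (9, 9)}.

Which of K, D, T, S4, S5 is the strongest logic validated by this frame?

T

Serial (axiom D): yes — every world has a successor (e.g. 1 S 1).
Reflexive (axiom T): yes — every world is S-related to itself.
Transitive (axiom 4): no — 1 S 5 and 5 S 6, but not 1 S 6.
Euclidean (axiom 5): no — 1 S 5 and 1 S 1, but not 5 S 1.
So F validates K, D, T; S4 would additionally require S to be transitive. The strongest is T.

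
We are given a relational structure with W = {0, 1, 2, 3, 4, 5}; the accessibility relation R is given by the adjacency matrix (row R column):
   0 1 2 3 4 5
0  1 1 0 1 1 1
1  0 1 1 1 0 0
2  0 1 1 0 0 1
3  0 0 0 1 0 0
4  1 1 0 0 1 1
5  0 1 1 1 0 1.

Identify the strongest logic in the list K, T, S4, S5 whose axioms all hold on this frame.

Reflexive (axiom T): yes — every world is R-related to itself.
Transitive (axiom 4): no — 0 R 1 and 1 R 2, but not 0 R 2.
Euclidean (axiom 5): no — 0 R 1 and 0 R 4, but not 1 R 4.
So F validates K, T; S4 would additionally require R to be transitive. The strongest is T.

T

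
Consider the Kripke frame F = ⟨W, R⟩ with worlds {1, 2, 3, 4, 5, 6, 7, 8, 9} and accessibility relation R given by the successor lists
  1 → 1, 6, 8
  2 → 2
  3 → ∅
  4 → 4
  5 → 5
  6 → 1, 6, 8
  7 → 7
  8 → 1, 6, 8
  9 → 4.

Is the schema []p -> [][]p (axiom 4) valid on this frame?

By correspondence theory, 4 is valid on a frame iff R is transitive.
Transitive: yes — every two-step R-path is closed by a direct edge.

Yes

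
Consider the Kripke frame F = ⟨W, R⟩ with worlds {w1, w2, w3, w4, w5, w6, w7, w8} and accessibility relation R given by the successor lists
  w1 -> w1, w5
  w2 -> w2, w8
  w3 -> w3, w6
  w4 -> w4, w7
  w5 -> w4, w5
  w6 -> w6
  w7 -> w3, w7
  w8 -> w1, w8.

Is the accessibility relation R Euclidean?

Euclidean: no — w1 R w5 and w1 R w1, but not w5 R w1.

No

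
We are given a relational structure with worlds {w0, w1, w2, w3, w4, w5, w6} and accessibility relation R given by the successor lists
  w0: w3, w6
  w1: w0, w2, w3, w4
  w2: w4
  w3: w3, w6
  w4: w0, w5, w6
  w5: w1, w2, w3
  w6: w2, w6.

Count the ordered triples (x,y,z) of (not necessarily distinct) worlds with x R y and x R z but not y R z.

Enumerating: (w0,w6,w3), (w1,w0,w0), (w1,w0,w2), (w1,w0,w4), (w1,w2,w0), (w1,w2,w2), (w1,w2,w3), (w1,w3,w0), (w1,w3,w2), (w1,w3,w4), (w1,w4,w2), (w1,w4,w3), … and 18 more.
Total: 30.

30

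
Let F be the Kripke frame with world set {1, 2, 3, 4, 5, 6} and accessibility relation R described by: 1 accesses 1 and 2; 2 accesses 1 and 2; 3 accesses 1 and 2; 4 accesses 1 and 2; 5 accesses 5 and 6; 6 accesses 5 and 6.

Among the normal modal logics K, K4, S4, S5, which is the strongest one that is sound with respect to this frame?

K4

Transitive (axiom 4): yes — every two-step R-path is closed by a direct edge.
Reflexive (axiom T): no — 3 is not related to itself.
Euclidean (axiom 5): yes — any two successors of a common world are R-related.
So F validates K, K4; S4 would additionally require R to be reflexive. The strongest is K4.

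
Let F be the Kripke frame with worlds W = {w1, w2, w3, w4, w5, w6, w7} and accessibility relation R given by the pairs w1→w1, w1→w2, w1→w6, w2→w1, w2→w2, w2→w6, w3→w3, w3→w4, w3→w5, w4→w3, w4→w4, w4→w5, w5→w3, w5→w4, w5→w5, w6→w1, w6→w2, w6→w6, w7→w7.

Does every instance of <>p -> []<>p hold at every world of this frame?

Yes

Axiom 5 corresponds to the accessibility relation being Euclidean.
Euclidean: yes — any two successors of a common world are R-related.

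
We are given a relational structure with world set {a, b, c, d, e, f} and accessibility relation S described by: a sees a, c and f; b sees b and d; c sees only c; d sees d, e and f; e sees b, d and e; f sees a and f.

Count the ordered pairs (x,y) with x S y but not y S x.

Enumerating: (a,c), (b,d), (d,f), (e,b).

4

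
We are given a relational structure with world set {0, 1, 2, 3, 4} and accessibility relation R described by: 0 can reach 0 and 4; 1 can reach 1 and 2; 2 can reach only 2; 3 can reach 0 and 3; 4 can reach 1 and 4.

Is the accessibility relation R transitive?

Transitive: no — 0 R 4 and 4 R 1, but not 0 R 1.

No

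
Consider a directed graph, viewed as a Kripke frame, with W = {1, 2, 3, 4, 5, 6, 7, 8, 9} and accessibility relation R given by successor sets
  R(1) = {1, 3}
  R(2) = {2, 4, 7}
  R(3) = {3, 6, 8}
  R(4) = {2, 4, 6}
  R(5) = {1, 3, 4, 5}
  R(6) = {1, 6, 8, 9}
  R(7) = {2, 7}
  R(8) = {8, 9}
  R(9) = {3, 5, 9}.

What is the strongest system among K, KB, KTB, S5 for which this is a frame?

K

Symmetric (axiom B): no — 1 R 3 but not 3 R 1.
Reflexive (axiom T): yes — every world is R-related to itself.
Euclidean (axiom 5): no — 2 R 4 and 2 R 7, but not 4 R 7.
So F validates K; KB would additionally require R to be symmetric. The strongest is K.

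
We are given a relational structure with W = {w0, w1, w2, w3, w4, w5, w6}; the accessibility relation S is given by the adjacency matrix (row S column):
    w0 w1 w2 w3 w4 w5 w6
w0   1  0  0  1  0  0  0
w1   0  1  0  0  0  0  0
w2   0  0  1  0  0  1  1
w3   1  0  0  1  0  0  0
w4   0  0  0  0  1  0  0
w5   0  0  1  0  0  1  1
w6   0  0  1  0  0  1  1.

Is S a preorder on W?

Reflexive: yes — every world is S-related to itself.
Transitive: yes — every two-step S-path is closed by a direct edge.
So S is a preorder.

Yes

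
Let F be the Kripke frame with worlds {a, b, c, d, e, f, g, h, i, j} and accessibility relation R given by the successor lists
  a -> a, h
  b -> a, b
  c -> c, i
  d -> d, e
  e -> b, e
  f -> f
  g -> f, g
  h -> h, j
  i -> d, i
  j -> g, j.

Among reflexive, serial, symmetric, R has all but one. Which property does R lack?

symmetric

Reflexive: yes — every world is R-related to itself.
Serial: yes — every world has a successor (e.g. a R a).
Symmetric: no — a R h but not h R a.
Only symmetric fails.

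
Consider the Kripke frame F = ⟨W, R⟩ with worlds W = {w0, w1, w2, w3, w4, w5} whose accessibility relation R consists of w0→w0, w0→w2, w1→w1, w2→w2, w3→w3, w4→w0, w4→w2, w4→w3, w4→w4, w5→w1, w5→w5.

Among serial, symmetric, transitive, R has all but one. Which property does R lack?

symmetric

Serial: yes — every world has a successor (e.g. w0 R w0).
Symmetric: no — w0 R w2 but not w2 R w0.
Transitive: yes — every two-step R-path is closed by a direct edge.
Only symmetric fails.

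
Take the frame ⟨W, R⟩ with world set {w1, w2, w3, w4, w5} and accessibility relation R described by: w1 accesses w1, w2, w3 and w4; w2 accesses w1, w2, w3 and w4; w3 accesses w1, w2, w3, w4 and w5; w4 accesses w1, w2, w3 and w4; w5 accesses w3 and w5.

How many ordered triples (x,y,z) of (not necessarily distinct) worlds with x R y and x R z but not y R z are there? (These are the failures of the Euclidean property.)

Enumerating: (w3,w1,w5), (w3,w2,w5), (w3,w4,w5), (w3,w5,w1), (w3,w5,w2), (w3,w5,w4).

6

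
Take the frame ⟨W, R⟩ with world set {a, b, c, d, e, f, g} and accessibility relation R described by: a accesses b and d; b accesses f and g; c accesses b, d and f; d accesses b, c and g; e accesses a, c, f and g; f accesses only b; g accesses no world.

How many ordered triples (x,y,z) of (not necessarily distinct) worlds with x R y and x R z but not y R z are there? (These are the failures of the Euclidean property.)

36

Enumerating: (a,b,b), (a,b,d), (a,d,d), (b,f,f), (b,f,g), (b,g,f), (b,g,g), (c,b,b), (c,b,d), (c,d,d), (c,d,f), (c,f,d), … and 24 more.
Total: 36.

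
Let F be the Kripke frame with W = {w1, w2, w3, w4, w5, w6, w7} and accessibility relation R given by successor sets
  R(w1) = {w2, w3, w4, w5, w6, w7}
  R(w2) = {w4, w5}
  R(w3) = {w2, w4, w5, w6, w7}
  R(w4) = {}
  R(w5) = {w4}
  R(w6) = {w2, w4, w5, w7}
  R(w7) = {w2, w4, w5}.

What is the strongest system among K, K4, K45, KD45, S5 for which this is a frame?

K4

Transitive (axiom 4): yes — every two-step R-path is closed by a direct edge.
Euclidean (axiom 5): no — w1 R w2 and w1 R w3, but not w2 R w3.
Serial (axiom D): no — w4 has no R-successor.
Reflexive (axiom T): no — w1 is not related to itself.
So F validates K, K4; K45 would additionally require R to be Euclidean. The strongest is K4.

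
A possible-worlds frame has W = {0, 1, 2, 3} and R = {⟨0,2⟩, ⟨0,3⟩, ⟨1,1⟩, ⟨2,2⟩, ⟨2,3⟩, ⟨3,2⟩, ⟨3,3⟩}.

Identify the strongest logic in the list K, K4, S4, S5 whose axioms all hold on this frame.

Transitive (axiom 4): yes — every two-step R-path is closed by a direct edge.
Reflexive (axiom T): no — 0 is not related to itself.
Euclidean (axiom 5): yes — any two successors of a common world are R-related.
So F validates K, K4; S4 would additionally require R to be reflexive. The strongest is K4.

K4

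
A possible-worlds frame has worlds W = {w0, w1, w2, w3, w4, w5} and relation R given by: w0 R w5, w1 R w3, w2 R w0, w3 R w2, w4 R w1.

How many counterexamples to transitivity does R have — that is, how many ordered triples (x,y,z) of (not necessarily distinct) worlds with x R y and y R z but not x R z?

Enumerating: (w1,w3,w2), (w2,w0,w5), (w3,w2,w0), (w4,w1,w3).

4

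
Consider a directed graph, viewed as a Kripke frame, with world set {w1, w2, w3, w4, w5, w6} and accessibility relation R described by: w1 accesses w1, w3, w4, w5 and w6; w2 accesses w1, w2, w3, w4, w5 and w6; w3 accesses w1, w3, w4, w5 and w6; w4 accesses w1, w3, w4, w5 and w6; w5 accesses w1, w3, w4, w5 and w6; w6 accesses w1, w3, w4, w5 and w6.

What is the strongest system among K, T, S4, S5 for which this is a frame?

S4

Reflexive (axiom T): yes — every world is R-related to itself.
Transitive (axiom 4): yes — every two-step R-path is closed by a direct edge.
Euclidean (axiom 5): no — w2 R w1 and w2 R w2, but not w1 R w2.
So F validates K, T, S4; S5 would additionally require R to be Euclidean. The strongest is S4.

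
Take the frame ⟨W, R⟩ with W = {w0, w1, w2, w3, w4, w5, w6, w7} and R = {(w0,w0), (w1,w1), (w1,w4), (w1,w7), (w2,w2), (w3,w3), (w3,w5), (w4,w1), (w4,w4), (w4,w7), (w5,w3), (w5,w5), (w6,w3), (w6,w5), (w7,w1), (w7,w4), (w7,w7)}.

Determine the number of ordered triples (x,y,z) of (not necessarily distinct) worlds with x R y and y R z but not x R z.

R is transitive; there are no such tuples.

0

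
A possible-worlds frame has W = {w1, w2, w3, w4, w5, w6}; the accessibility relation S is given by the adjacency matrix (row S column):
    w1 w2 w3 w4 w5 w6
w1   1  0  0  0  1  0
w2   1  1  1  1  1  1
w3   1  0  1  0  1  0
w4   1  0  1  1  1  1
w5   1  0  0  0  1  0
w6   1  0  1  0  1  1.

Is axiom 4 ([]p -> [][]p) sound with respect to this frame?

Axiom 4 corresponds to the accessibility relation being transitive.
Transitive: yes — every two-step S-path is closed by a direct edge.

Yes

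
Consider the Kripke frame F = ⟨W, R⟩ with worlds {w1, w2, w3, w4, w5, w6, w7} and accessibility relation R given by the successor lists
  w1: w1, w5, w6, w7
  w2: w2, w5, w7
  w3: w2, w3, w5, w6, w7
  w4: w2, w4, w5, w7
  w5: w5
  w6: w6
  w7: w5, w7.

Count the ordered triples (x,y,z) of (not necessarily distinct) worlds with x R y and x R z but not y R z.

Enumerating: (w1,w5,w1), (w1,w5,w6), (w1,w5,w7), (w1,w6,w1), (w1,w6,w5), (w1,w6,w7), (w1,w7,w1), (w1,w7,w6), (w2,w5,w2), (w2,w5,w7), (w2,w7,w2), (w3,w2,w3), … and 19 more.
Total: 31.

31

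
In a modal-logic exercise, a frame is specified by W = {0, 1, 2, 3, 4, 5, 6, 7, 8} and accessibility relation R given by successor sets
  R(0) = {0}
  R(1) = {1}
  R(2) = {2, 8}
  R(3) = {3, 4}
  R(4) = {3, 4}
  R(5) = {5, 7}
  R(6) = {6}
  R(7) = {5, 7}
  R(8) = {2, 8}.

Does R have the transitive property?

Yes

Transitive: yes — every two-step R-path is closed by a direct edge.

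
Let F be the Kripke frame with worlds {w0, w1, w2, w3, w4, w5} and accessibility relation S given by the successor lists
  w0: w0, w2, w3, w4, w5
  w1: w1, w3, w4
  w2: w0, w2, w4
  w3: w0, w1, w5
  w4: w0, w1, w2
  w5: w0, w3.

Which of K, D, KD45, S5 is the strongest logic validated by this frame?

D

Serial (axiom D): yes — every world has a successor (e.g. w0 S w0).
Euclidean (axiom 5): no — w0 S w2 and w0 S w3, but not w2 S w3.
Transitive (axiom 4): no — w0 S w3 and w3 S w1, but not w0 S w1.
Reflexive (axiom T): no — w3 is not related to itself.
So F validates K, D; KD45 would additionally require S to be Euclidean and transitive. The strongest is D.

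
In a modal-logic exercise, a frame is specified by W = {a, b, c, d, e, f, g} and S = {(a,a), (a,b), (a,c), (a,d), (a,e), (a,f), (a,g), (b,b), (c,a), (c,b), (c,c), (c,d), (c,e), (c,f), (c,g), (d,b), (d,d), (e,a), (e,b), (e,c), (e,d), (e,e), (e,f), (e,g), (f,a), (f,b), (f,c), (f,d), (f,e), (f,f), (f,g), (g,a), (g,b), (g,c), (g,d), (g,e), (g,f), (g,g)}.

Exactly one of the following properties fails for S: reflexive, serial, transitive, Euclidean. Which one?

Euclidean

Reflexive: yes — every world is S-related to itself.
Serial: yes — every world has a successor (e.g. a S a).
Transitive: yes — every two-step S-path is closed by a direct edge.
Euclidean: no — a S b and a S c, but not b S c.
Only Euclidean fails.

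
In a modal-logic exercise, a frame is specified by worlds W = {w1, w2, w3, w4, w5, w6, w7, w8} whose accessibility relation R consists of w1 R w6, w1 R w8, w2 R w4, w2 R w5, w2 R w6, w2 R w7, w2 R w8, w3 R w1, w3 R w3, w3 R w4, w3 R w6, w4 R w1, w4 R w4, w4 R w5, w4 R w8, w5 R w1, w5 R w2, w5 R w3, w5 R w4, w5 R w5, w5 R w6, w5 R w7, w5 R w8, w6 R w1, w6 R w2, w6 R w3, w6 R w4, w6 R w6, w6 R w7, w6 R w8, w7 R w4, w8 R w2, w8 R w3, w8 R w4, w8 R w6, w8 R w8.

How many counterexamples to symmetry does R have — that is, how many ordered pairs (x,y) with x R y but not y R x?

15

Enumerating: (w1,w8), (w2,w4), (w2,w7), (w3,w1), (w3,w4), (w4,w1), (w5,w1), (w5,w3), (w5,w6), (w5,w7), (w5,w8), (w6,w4), (w6,w7), (w7,w4), (w8,w3).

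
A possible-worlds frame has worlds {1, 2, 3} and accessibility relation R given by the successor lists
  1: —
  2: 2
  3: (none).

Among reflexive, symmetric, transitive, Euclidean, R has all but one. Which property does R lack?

Reflexive: no — 1 is not related to itself.
Symmetric: yes — every pair in R has its reverse in R.
Transitive: yes — every two-step R-path is closed by a direct edge.
Euclidean: yes — any two successors of a common world are R-related.
Only reflexive fails.

reflexive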